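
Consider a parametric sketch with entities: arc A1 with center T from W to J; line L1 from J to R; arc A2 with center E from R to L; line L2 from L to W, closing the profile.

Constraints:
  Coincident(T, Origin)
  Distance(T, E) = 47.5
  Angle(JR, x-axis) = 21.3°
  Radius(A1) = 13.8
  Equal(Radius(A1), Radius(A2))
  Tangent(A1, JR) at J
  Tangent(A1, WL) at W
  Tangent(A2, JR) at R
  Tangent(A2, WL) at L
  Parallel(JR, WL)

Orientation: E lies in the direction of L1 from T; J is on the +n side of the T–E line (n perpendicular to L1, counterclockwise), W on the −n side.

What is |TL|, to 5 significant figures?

49.464

The slot axis is L1's direction at 21.3°, so u = (cos 21.3°, sin 21.3°) = (0.93169, 0.36325) and n = (−sin 21.3°, cos 21.3°) = (-0.36325, 0.93169). T is at the origin and E lies 47.5 along u from T, so E = 47.5·u = (44.255, 17.254). Tangency of A1 to both parallel lines with radius 13.8 puts J and W at T ± 13.8·n: J = (-5.0129, 12.857), W = (5.0129, -12.857). Equal radii place R and L the same way about E: R = E + 13.8·n = (39.242, 30.112), L = E − 13.8·n = (49.268, 4.3971). Then |TL| = |L − T| = 49.464.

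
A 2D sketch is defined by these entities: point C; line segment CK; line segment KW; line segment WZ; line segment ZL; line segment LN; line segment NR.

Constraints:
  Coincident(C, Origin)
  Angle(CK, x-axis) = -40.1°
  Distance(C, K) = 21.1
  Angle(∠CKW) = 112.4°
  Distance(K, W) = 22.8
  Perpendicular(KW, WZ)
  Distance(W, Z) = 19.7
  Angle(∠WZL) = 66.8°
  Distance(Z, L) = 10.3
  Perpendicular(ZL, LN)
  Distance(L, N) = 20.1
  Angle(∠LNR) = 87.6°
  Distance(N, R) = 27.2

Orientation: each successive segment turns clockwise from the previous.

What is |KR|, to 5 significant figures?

46.642

ZL ⟂ LN, so LN runs at -40.900°; with |LN| = 20.1, N = (12.377, -34.697). ∠LNR = 87.6° gives NR at -133.30° from the x-axis; with |NR| = 27.2, R = (-6.2773, -54.493). Then |KR| = |R − K| = 46.642.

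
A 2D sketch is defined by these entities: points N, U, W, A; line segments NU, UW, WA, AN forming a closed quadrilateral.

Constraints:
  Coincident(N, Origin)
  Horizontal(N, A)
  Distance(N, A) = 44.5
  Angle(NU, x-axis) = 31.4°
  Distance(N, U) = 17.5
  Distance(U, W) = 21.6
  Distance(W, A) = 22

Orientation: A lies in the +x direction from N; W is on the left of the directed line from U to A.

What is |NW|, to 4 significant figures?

39.08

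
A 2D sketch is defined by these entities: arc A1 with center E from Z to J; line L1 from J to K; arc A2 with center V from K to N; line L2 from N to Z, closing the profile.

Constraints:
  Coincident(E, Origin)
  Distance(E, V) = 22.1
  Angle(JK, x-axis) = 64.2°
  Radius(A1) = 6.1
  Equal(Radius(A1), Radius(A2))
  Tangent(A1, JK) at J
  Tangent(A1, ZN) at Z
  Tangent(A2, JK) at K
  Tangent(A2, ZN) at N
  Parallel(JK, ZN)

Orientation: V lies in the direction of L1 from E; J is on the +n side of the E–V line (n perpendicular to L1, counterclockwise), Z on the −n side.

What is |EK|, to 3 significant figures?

22.9

The slot axis is L1's direction at 64.2°, so u = (cos 64.2°, sin 64.2°) = (0.435, 0.900) and n = (−sin 64.2°, cos 64.2°) = (-0.900, 0.435). E is at the origin and V lies 22.1 along u from E, so V = 22.1·u = (9.62, 19.9). Tangency of A1 to both parallel lines with radius 6.1 puts J and Z at E ± 6.1·n: J = (-5.49, 2.65), Z = (5.49, -2.65). Equal radii place K and N the same way about V: K = V + 6.1·n = (4.13, 22.6), N = V − 6.1·n = (15.1, 17.2). Then |EK| = |K − E| = 22.9.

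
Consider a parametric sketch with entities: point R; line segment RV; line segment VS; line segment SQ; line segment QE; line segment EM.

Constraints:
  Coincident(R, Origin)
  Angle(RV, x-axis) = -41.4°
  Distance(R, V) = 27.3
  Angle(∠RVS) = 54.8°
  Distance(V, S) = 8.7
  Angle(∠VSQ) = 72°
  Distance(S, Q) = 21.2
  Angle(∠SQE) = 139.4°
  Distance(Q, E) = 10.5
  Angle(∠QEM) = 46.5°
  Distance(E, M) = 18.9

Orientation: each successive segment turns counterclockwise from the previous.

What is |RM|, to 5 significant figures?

23.983

R is at the origin; RV runs at -41.4° with length 27.3, so V = (20.478, -18.054). ∠RVS = 54.8° gives VS at 83.800° from the x-axis; with |VS| = 8.7, S = (21.418, -9.4047). ∠VSQ = 72.0° gives SQ at -168.20° from the x-axis; with |SQ| = 21.2, Q = (0.66564, -13.740). ∠SQE = 139.4° gives QE at -127.60° from the x-axis; with |QE| = 10.5, E = (-5.7409, -22.059). ∠QEM = 46.5° gives EM at 5.9000° from the x-axis; with |EM| = 18.9, M = (13.059, -20.116). Then |RM| = |M − R| = 23.983.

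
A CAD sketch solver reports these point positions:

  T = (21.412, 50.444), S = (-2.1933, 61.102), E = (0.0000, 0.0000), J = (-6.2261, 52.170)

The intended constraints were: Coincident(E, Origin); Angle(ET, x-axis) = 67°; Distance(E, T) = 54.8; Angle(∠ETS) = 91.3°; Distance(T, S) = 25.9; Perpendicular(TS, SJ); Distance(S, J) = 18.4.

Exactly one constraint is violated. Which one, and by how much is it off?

Distance(S, J) = 18.4 — off by 8.60.

E = (0.00, 0.00) ✓; ET at 67.00° ✓; |ET| = 54.80 ✓; ∠ETS = 91.30° ✓; |TS| = 25.90 ✓; ∠(TS, SJ) = 90.00° ✓; |SJ| = 9.800 ✗.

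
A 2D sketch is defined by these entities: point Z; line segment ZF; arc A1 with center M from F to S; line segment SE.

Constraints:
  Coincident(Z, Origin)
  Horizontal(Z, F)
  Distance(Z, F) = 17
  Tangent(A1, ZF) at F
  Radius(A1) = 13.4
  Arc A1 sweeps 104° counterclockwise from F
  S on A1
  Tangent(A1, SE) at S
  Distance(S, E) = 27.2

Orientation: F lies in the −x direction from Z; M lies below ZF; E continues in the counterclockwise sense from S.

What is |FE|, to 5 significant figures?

43.510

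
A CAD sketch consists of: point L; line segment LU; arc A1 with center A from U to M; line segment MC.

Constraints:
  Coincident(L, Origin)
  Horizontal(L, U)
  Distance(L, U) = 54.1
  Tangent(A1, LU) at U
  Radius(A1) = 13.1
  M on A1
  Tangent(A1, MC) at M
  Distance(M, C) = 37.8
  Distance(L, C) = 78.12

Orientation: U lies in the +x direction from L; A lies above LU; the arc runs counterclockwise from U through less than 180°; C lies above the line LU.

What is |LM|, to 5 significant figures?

68.763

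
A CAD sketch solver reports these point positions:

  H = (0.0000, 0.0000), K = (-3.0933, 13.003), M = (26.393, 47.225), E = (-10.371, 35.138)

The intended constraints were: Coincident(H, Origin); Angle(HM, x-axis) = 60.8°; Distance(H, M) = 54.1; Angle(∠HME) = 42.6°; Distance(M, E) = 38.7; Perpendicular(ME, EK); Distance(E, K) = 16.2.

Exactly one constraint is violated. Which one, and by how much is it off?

Distance(E, K) = 16.2 — off by 7.10.

H = (0.00, 0.00) ✓; HM at 60.80° ✓; |HM| = 54.10 ✓; ∠HME = 42.60° ✓; |ME| = 38.70 ✓; ∠(ME, EK) = 90.00° ✓; |EK| = 23.30 ✗.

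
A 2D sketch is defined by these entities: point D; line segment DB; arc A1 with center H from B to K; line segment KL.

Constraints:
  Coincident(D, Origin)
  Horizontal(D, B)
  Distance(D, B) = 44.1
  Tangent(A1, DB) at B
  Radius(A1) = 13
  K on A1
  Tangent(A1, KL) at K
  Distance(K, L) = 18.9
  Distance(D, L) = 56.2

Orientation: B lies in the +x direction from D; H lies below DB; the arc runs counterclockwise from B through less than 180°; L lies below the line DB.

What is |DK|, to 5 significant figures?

38.660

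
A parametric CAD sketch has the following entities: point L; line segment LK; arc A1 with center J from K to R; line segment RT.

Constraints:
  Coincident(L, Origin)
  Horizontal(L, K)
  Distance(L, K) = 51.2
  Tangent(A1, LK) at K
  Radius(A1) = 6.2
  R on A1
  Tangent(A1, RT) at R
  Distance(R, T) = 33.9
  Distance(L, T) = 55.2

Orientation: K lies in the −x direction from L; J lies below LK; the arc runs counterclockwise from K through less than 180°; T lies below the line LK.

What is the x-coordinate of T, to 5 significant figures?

-39.459

L is at the origin; L and K share the same y with |LK| = 51.2 and K on the −x side, so K = (-51.200, 0.0000). The tangent condition forces JK to be normal to LK, so J = K + (0, -6.2) = (-51.200, -6.2000). Since JR ⟂ RT (tangency), |JT| = √(6.2² + 33.9²) = 34.462 regardless of where R sits on A1. So T lies on both circle(L, 55.2) and circle(J, 34.462); the below-LK intersection is T = (-39.459, -38.601). R is the foot of the tangent from T: R = (-56.554, -9.3265).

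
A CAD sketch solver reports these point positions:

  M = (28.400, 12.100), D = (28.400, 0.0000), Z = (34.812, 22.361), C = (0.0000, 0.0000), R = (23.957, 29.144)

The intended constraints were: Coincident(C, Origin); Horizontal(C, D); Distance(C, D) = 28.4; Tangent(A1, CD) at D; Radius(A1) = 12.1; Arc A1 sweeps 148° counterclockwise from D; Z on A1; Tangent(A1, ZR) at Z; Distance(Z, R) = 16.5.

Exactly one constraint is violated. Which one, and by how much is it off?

Distance(Z, R) = 16.5 — off by 3.70.

C = (0.00, 0.00) ✓; C.y = 0.00, D.y = 0.00 ✓; |CD| = 28.40 ✓; ∠(MD, DC) = 90.00° ✓; |MD| = 12.10 ✓; bearing(M→Z) − bearing(M→D) = 148.0° ✓; |MZ| = 12.10 ✓; ∠(MZ, ZR) = 90.00° ✓; |ZR| = 12.80 ✗.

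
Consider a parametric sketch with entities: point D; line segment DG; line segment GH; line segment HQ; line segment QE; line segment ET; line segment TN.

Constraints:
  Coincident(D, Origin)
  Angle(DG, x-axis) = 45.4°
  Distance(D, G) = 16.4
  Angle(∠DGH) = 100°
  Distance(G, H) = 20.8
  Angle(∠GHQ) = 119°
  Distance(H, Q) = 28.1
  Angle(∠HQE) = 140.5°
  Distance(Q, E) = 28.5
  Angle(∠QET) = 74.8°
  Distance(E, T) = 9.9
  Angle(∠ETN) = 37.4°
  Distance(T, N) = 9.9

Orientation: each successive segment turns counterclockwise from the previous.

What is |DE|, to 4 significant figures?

48.55

D is at the origin; DG runs at 45.4° with length 16.4, so G = (11.52, 11.68). ∠DGH = 100.0° gives GH at 125.4° from the x-axis; with |GH| = 20.8, H = (-0.5337, 28.63). ∠GHQ = 119.0° gives HQ at -173.6° from the x-axis; with |HQ| = 28.1, Q = (-28.46, 25.50). ∠HQE = 140.5° gives QE at -134.1° from the x-axis; with |QE| = 28.5, E = (-48.29, 5.033). Then |DE| = |E − D| = 48.55.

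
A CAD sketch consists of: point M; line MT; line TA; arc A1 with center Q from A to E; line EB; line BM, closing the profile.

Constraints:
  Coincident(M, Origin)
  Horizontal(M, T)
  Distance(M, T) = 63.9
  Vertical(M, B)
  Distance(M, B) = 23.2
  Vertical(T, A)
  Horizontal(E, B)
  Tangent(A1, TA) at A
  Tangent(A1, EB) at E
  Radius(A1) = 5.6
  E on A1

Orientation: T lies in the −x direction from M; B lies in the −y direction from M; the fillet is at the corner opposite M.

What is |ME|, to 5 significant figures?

62.747

M is at the origin; MT is horizontal with |MT| = 63.9 and T on the −x side, so T = (-63.900, 0.0000). M and B share the same x with |MB| = 23.2 and B on the −y side, so B = (0.0000, -23.200). The virtual corner opposite M is at (-63.900, -23.200). Since A1 is tangent to TA there, QA ⟂ TA and tangency of A1 to EB means the radius QE is perpendicular to EB, with radius 5.6, so the center Q sits 5.6 in from both sides at Q = (-58.300, -17.600). That places the tangent points at A = (-63.900, -17.600) on TA and E = (-58.300, -23.200) on EB. Then |ME| = |E − M| = 62.747.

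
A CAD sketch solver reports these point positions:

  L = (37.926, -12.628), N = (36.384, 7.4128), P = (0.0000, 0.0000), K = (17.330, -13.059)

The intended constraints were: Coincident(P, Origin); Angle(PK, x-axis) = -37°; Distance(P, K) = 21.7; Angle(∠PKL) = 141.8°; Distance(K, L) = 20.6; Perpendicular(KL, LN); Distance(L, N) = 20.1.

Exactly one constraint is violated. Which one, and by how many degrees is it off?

Perpendicular(KL, LN) — off by 3.20°.

P = (0.00, 0.00) ✓; PK at -37.00° ✓; |PK| = 21.70 ✓; ∠PKL = 141.8° ✓; |KL| = 20.60 ✓; ∠(KL, LN) = 93.20° ✗; |LN| = 20.10 ✓.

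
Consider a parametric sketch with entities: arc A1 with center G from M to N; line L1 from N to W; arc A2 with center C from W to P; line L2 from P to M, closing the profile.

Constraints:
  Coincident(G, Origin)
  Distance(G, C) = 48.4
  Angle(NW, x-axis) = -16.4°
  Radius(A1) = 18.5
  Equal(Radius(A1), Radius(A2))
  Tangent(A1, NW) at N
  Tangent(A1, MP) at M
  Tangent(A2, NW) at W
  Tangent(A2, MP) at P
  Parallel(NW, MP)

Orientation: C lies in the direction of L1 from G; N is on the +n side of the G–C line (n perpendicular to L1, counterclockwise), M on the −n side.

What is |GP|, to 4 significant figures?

51.82

The slot axis is L1's direction at -16.4°, so u = (cos -16.4°, sin -16.4°) = (0.9593, -0.2823) and n = (−sin -16.4°, cos -16.4°) = (0.2823, 0.9593). G is at the origin and C lies 48.4 along u from G, so C = 48.4·u = (46.43, -13.67). Tangency of A1 to both parallel lines with radius 18.5 puts N and M at G ± 18.5·n: N = (5.223, 17.75), M = (-5.223, -17.75). Equal radii place W and P the same way about C: W = C + 18.5·n = (51.65, 4.082), P = C − 18.5·n = (41.21, -31.41). Then |GP| = |P − G| = 51.82.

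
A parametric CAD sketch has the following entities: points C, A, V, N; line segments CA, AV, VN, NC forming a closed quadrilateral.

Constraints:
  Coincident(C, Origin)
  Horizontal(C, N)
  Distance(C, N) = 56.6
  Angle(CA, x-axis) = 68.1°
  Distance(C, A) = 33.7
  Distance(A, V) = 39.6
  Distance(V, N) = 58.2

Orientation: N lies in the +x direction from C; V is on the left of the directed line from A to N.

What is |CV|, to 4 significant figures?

71.08

Checks: |AV| = 39.60 ✓; |VN| = 58.20 ✓.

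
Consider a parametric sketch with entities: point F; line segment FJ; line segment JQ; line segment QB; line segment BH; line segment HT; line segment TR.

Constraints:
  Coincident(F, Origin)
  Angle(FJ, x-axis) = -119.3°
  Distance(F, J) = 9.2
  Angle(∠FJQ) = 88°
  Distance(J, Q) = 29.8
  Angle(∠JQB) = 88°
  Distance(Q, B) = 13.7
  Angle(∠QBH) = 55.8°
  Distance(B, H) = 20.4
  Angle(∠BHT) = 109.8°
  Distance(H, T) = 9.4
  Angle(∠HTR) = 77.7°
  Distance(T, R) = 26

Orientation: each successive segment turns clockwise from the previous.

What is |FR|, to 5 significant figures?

38.217

∠BHT = 109.8° gives HT at -137.70° from the x-axis; with |HT| = 9.4, T = (-21.589, -6.2643). ∠HTR = 77.7° gives TR at 120.00° from the x-axis; with |TR| = 26.0, R = (-34.589, 16.252). Then |FR| = |R − F| = 38.217.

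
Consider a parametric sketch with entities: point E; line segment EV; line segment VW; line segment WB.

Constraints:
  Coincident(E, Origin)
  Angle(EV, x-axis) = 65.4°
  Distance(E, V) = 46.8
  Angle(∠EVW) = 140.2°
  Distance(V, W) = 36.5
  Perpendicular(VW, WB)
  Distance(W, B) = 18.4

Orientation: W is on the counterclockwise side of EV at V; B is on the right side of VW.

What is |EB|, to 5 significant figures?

87.110

E is at the origin; EV runs at 65.4° with length 46.8, so V = 46.8·(cos 65.4°, sin 65.4°) = (19.482, 42.552). ∠EVW = 140.2°, so VW runs at 65.4° + (180° − 140.2°) = 105.20° from the x-axis; with |VW| = 36.5, W = V + 36.5·(cos 105.20°, sin 105.20°) = (9.9120, 77.775). VW is perpendicular to WB; with |WB| = 18.4 on the right of VW, B = W + 18.4·(0.96502, 0.26219) = (27.668, 82.600). Then |EB| = |B − E| = 87.110.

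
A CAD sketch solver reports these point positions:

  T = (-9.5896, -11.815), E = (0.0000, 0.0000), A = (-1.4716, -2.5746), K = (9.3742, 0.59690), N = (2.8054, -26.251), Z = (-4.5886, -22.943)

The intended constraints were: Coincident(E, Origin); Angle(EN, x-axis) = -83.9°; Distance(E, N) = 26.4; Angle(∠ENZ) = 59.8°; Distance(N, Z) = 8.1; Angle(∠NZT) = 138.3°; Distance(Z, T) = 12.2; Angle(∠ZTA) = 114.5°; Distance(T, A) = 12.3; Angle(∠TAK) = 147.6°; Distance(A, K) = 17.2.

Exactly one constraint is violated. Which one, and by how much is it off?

Distance(A, K) = 17.2 — off by 5.90.

E = (0.00, 0.00) ✓; EN at -83.90° ✓; |EN| = 26.40 ✓; ∠ENZ = 59.80° ✓; |NZ| = 8.100 ✓; ∠NZT = 138.3° ✓; |ZT| = 12.20 ✓; ∠ZTA = 114.5° ✓; |TA| = 12.30 ✓; ∠TAK = 147.6° ✓; |AK| = 11.30 ✗.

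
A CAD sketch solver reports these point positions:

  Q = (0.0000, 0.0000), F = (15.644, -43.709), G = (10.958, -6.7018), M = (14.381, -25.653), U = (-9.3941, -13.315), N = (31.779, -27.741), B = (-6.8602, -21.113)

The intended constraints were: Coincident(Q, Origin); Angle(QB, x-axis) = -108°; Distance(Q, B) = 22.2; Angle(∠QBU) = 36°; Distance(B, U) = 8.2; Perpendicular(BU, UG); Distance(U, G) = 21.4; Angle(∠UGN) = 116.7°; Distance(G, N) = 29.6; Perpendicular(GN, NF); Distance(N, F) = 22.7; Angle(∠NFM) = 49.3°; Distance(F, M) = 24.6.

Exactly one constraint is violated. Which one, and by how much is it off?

Distance(F, M) = 24.6 — off by 6.50.

Q = (0.00, 0.00) ✓; QB at -108.0° ✓; |QB| = 22.20 ✓; ∠QBU = 36.00° ✓; |BU| = 8.199 ✓; ∠(BU, UG) = 90.00° ✓; |UG| = 21.40 ✓; ∠UGN = 116.7° ✓; |GN| = 29.60 ✓; ∠(GN, NF) = 90.00° ✓; |NF| = 22.70 ✓; ∠NFM = 49.30° ✓; |FM| = 18.10 ✗.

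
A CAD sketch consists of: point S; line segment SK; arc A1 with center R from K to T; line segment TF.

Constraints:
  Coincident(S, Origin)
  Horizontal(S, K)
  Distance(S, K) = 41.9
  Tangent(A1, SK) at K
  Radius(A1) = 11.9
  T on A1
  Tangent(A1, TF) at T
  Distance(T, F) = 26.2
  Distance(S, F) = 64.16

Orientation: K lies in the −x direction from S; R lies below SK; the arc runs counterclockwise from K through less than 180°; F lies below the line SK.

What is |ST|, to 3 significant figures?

55.3

S is at the origin; SK is horizontal with |SK| = 41.9 and K on the −x side, so K = (-41.9, 0.00). The tangent condition forces RK to be normal to SK, so R = K + (0, -11.9) = (-41.9, -11.9). Since RT ⟂ TF (tangency), |RF| = √(11.9² + 26.2²) = 28.8 regardless of where T sits on A1. So F lies on both circle(S, 64.16) and circle(R, 28.8); the below-SK intersection is F = (-50.7, -39.3). T is the foot of the tangent from F: T = (-53.7, -13.3).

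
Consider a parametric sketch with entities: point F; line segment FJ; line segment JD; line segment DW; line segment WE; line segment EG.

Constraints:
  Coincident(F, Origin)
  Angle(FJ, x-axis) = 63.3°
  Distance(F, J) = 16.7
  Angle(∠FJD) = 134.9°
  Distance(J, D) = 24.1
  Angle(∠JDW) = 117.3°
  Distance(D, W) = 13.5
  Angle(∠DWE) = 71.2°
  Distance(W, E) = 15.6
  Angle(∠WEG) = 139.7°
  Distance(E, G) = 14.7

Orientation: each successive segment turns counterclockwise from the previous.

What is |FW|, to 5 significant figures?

42.080

F is at the origin; FJ runs at 63.3° with length 16.7, so J = (7.5036, 14.919). ∠FJD = 134.9° gives JD at 108.40° from the x-axis; with |JD| = 24.1, D = (-0.10351, 37.787). ∠JDW = 117.3° gives DW at 171.10° from the x-axis; with |DW| = 13.5, W = (-13.441, 39.876). Then |FW| = |W − F| = 42.080.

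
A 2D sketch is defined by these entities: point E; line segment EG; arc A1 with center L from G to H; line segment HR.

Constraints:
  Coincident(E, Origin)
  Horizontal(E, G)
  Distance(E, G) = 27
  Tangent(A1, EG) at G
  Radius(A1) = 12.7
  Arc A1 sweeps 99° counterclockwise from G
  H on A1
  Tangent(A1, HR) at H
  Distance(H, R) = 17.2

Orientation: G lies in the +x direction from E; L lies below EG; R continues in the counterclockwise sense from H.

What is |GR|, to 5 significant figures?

33.172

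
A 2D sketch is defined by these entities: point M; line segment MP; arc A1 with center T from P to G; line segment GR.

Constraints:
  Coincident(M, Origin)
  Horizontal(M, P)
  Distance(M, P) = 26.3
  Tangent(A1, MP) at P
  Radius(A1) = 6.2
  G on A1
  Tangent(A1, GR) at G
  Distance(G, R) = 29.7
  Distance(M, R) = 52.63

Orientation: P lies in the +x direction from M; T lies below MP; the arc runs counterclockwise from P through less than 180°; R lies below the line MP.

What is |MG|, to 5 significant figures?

23.992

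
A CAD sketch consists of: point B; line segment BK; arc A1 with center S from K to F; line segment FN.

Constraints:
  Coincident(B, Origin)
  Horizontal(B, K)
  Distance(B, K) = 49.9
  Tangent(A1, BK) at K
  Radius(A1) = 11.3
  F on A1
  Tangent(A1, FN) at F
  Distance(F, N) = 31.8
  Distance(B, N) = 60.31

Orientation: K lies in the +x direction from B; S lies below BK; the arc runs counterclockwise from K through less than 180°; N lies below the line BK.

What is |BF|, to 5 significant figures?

40.535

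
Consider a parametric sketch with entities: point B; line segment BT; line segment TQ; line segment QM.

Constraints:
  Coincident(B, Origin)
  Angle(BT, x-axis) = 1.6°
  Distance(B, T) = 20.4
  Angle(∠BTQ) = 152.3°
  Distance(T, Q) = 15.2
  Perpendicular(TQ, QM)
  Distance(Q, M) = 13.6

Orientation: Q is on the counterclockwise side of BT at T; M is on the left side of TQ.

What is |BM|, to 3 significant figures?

33.5

B is at the origin; BT runs at 1.6° with length 20.4, so T = 20.4·(cos 1.6°, sin 1.6°) = (20.4, 0.570). ∠BTQ = 152.3°, so TQ runs at 1.6° + (180° − 152.3°) = 29.3° from the x-axis; with |TQ| = 15.2, Q = T + 15.2·(cos 29.3°, sin 29.3°) = (33.6, 8.01). The perpendicularity gives QM at right angles to TQ; with |QM| = 13.6 on the left of TQ, M = Q + 13.6·(-0.489, 0.872) = (27.0, 19.9). Then |BM| = |M − B| = 33.5.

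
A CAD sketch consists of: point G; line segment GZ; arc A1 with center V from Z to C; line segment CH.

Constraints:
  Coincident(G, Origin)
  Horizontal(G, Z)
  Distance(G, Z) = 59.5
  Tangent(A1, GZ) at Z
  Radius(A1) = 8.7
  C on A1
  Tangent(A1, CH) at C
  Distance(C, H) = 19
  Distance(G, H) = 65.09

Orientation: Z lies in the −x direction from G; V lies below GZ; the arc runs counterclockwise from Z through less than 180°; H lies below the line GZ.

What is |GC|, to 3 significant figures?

68.4

Checks: G = (0.00, 0.00) ✓; G.y = 0.00, Z.y = 0.00 ✓; |VC| = 8.700 ✓; ∠(VC, CH) = 90.00° ✓; |CH| = 19.00 ✓; |GH| = 65.09 ✓.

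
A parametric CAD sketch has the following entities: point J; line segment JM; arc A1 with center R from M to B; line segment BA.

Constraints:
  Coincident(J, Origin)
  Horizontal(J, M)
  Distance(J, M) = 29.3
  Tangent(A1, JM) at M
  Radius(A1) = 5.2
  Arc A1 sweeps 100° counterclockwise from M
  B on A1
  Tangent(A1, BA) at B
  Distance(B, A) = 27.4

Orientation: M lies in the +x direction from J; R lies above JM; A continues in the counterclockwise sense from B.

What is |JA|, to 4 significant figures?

44.44

J is at the origin; J and M share the same y with |JM| = 29.3 and M on the +x side, so M = (29.30, 0.000). A1 meets JM tangentially, so RM is at right angles to JM, so R = M + (0, 5.2) = (29.30, 5.200). On A1, M sits at bearing -90° from R; a 100° counterclockwise sweep puts B at bearing 10°, so B = R + 5.2·(cos 10°, sin 10°) = (34.42, 6.103). Since A1 is tangent to BA there, RB ⟂ BA, so BA runs along (−sin 10°, cos 10°); with |BA| = 27.4, A = (29.66, 33.09). Then |JA| = |A − J| = 44.44.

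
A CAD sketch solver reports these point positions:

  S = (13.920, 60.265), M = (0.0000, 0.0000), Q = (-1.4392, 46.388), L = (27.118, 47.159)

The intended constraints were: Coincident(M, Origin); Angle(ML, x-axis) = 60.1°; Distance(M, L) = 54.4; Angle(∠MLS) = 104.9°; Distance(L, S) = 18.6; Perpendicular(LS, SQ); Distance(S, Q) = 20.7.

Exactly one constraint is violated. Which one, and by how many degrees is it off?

Perpendicular(LS, SQ) — off by 3.10°.

M = (0.00, 0.00) ✓; ML at 60.10° ✓; |ML| = 54.40 ✓; ∠MLS = 104.9° ✓; |LS| = 18.60 ✓; ∠(LS, SQ) = 86.90° ✗; |SQ| = 20.70 ✓.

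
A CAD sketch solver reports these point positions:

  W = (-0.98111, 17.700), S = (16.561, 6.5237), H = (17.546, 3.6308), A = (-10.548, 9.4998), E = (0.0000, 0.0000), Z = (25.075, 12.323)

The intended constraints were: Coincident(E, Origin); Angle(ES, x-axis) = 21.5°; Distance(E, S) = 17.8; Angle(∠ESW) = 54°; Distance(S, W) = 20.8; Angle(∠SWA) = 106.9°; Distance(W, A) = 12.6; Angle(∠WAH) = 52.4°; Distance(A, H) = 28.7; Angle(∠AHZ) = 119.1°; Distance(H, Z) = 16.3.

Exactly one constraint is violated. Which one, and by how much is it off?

Distance(H, Z) = 16.3 — off by 4.80.

E = (0.00, 0.00) ✓; ES at 21.50° ✓; |ES| = 17.80 ✓; ∠ESW = 54.00° ✓; |SW| = 20.80 ✓; ∠SWA = 106.9° ✓; |WA| = 12.60 ✓; ∠WAH = 52.40° ✓; |AH| = 28.70 ✓; ∠AHZ = 119.1° ✓; |HZ| = 11.50 ✗.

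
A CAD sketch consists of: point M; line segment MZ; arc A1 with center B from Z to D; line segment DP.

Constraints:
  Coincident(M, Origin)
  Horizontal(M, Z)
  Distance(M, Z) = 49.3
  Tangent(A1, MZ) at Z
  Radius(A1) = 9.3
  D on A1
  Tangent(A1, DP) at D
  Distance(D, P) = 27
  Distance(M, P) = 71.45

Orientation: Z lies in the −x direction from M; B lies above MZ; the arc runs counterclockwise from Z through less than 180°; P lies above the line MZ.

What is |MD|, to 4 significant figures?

45.81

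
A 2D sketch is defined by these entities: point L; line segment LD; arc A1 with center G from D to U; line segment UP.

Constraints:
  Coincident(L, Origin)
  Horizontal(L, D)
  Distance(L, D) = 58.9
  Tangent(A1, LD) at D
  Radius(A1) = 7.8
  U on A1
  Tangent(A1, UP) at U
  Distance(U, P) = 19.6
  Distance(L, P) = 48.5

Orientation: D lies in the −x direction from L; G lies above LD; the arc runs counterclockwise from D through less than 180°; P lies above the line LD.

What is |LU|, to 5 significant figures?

52.083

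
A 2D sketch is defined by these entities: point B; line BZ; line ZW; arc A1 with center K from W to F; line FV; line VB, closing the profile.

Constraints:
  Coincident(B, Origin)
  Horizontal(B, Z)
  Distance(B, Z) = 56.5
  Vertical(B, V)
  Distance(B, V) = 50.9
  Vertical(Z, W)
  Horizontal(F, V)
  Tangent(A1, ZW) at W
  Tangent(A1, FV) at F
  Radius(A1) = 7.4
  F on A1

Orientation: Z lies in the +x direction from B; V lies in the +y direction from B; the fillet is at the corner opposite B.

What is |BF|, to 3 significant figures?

70.7

The virtual corner opposite B is at (56.5, 50.9). Since A1 is tangent to ZW there, KW ⟂ ZW and since A1 is tangent to FV there, KF ⟂ FV, with radius 7.4, so the center K sits 7.4 in from both sides at K = (49.1, 43.5). That places the tangent points at W = (56.5, 43.5) on ZW and F = (49.1, 50.9) on FV. Then |BF| = |F − B| = 70.7.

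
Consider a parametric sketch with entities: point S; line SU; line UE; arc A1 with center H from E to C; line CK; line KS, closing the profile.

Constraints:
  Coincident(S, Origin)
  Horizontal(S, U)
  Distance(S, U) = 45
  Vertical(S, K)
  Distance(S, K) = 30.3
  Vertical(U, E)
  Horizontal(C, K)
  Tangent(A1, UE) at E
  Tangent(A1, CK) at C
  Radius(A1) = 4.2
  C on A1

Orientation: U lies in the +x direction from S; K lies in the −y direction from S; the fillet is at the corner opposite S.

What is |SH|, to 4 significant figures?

48.43

SK is vertical with |SK| = 30.3 and K on the −y side, so K = (0.000, -30.30). The virtual corner opposite S is at (45.00, -30.30). The tangent condition forces HE to be normal to UE and since A1 is tangent to CK there, HC ⟂ CK, with radius 4.2, so the center H sits 4.2 in from both sides at H = (40.80, -26.10). Then |SH| = |H − S| = 48.43.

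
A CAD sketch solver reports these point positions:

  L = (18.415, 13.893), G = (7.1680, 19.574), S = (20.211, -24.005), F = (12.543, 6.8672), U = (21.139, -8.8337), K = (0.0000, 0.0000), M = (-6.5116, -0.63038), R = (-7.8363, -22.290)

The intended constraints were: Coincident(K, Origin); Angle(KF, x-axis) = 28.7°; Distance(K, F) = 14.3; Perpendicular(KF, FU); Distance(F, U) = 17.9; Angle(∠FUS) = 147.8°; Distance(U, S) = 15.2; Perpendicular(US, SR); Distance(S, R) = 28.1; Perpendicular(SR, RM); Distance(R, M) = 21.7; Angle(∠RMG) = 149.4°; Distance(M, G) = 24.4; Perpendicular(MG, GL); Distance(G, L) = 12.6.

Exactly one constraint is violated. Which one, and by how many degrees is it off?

Perpendicular(MG, GL) — off by 7.30°.

K = (0.00, 0.00) ✓; KF at 28.70° ✓; |KF| = 14.30 ✓; ∠(KF, FU) = 90.00° ✓; |FU| = 17.90 ✓; ∠FUS = 147.8° ✓; |US| = 15.20 ✓; ∠(US, SR) = 90.00° ✓; |SR| = 28.10 ✓; ∠(SR, RM) = 90.00° ✓; |RM| = 21.70 ✓; ∠RMG = 149.4° ✓; |MG| = 24.40 ✓; ∠(MG, GL) = 82.70° ✗; |GL| = 12.60 ✓.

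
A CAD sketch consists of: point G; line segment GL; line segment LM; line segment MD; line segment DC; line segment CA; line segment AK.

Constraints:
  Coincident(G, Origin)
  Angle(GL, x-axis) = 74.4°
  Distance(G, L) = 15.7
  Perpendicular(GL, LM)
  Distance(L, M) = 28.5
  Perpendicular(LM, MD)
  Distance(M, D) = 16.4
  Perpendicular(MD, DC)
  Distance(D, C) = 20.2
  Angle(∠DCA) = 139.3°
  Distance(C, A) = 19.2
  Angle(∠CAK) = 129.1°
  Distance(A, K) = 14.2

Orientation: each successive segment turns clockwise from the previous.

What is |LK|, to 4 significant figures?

11.86

∠DCA = 139.3° gives CA at 123.7° from the x-axis; with |CA| = 19.2, A = (-2.847, 13.07). ∠CAK = 129.1° gives AK at 72.80° from the x-axis; with |AK| = 14.2, K = (1.352, 26.63). Then |LK| = |K − L| = 11.86.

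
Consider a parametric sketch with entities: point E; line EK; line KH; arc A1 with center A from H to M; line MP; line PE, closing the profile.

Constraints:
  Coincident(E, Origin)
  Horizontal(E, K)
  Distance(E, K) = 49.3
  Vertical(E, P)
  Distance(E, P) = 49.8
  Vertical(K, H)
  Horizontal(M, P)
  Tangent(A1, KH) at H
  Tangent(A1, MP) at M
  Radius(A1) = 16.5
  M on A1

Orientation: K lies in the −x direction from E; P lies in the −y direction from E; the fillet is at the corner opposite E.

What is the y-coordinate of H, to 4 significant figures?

-33.30

The virtual corner opposite E is at (-49.30, -49.80). The tangent condition forces AH to be normal to KH and tangency of A1 to MP means the radius AM is perpendicular to MP, with radius 16.5, so the center A sits 16.5 in from both sides at A = (-32.80, -33.30). That places the tangent points at H = (-49.30, -33.30) on KH and M = (-32.80, -49.80) on MP. So H.y = -33.30.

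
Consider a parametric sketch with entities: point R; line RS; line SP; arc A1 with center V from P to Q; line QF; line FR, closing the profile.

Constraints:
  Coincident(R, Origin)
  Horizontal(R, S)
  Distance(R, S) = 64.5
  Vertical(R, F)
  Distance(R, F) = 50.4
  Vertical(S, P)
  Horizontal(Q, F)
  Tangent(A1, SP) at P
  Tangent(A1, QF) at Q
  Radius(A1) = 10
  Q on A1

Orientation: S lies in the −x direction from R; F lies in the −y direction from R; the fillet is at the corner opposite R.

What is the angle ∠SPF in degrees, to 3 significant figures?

98.8°

R is at the origin; R and S share the same y with |RS| = 64.5 and S on the −x side, so S = (-64.5, 0.00). RF is vertical with |RF| = 50.4 and F on the −y side, so F = (0.00, -50.4). The virtual corner opposite R is at (-64.5, -50.4). Since A1 is tangent to SP there, VP ⟂ SP and the tangent condition forces VQ to be normal to QF, with radius 10.0, so the center V sits 10.0 in from both sides at V = (-54.5, -40.4). That places the tangent points at P = (-64.5, -40.4) on SP and Q = (-54.5, -50.4) on QF. Then cos ∠SPF = PS·PF / (|PS||PF|), giving 98.8°.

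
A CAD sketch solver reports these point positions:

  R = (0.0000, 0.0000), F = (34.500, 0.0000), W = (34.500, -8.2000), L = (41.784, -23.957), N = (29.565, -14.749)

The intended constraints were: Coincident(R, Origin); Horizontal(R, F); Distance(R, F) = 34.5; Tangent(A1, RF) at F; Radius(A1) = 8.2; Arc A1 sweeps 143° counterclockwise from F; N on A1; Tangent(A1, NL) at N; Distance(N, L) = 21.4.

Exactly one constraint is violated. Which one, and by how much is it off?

Distance(N, L) = 21.4 — off by 6.10.

R = (0.00, 0.00) ✓; R.y = 0.00, F.y = 0.00 ✓; |RF| = 34.50 ✓; ∠(WF, FR) = 90.00° ✓; |WF| = 8.200 ✓; bearing(W→N) − bearing(W→F) = 143.0° ✓; |WN| = 8.200 ✓; ∠(WN, NL) = 90.00° ✓; |NL| = 15.30 ✗.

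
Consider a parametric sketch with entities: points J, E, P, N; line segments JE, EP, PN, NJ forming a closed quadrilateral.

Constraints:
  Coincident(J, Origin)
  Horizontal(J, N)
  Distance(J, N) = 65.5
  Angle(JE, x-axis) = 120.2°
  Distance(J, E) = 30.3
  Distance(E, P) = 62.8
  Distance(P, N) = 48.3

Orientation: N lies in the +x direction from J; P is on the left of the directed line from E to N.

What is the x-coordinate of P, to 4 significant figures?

45.05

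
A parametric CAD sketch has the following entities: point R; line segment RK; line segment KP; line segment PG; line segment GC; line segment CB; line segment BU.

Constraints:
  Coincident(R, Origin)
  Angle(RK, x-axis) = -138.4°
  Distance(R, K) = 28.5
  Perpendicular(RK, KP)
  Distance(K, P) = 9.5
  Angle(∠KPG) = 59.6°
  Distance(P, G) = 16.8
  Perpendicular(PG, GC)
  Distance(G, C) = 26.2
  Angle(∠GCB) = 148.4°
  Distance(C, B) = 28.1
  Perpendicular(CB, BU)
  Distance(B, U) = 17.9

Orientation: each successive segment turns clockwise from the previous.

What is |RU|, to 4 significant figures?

63.39

R is at the origin; RK runs at -138.4° with length 28.5, so K = (-21.31, -18.92). The perpendicularity gives KP at right angles to RK, so KP runs at 131.6°; with |KP| = 9.5, P = (-27.62, -11.82). ∠KPG = 59.6° gives PG at 11.20° from the x-axis; with |PG| = 16.8, G = (-11.14, -8.555). PG ⟂ GC, so GC runs at -78.80°; with |GC| = 26.2, C = (-6.051, -34.26). ∠GCB = 148.4° gives CB at -110.4° from the x-axis; with |CB| = 28.1, B = (-15.85, -60.59). CB ⟂ BU, so BU runs at 159.6°; with |BU| = 17.9, U = (-32.62, -54.35). Then |RU| = |U − R| = 63.39.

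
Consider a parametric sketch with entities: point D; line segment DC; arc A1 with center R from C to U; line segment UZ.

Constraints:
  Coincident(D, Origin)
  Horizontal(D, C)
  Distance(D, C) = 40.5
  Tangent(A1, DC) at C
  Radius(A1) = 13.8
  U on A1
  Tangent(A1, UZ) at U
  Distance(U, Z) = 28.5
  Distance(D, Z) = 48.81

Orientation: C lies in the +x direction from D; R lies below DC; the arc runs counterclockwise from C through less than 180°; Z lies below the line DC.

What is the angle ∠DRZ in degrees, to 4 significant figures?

80.42°

D is at the origin; DC is horizontal with |DC| = 40.5 and C on the +x side, so C = (40.50, 0.000). Since A1 is tangent to DC there, RC ⟂ DC, so R = C + (0, -13.8) = (40.50, -13.80). Since RU ⟂ UZ (tangency), |RZ| = √(13.8² + 28.5²) = 31.67 regardless of where U sits on A1. So Z lies on both circle(D, 48.81) and circle(R, 31.67); the below-DC intersection is Z = (25.44, -41.66). U is the foot of the tangent from Z: U = (26.71, -13.18).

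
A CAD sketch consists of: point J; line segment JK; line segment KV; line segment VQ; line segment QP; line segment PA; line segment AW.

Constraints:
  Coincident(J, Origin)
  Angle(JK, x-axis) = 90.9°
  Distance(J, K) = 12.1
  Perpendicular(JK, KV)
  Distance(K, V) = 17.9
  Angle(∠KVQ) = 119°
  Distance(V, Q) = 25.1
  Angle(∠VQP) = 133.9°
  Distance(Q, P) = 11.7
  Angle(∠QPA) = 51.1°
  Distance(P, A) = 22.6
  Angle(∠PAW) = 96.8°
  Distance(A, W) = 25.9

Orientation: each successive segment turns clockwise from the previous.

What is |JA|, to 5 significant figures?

14.178

J is at the origin; JK runs at 90.9° with length 12.1, so K = (-0.19006, 12.099). JK ⟂ KV, so KV runs at 0.90000°; with |KV| = 17.9, V = (17.708, 12.380). ∠KVQ = 119.0° gives VQ at -60.100° from the x-axis; with |VQ| = 25.1, Q = (30.220, -9.3794). ∠VQP = 133.9° gives QP at -106.20° from the x-axis; with |QP| = 11.7, P = (26.956, -20.615). ∠QPA = 51.1° gives PA at 124.90° from the x-axis; with |PA| = 22.6, A = (14.025, -2.0794). Then |JA| = |A − J| = 14.178.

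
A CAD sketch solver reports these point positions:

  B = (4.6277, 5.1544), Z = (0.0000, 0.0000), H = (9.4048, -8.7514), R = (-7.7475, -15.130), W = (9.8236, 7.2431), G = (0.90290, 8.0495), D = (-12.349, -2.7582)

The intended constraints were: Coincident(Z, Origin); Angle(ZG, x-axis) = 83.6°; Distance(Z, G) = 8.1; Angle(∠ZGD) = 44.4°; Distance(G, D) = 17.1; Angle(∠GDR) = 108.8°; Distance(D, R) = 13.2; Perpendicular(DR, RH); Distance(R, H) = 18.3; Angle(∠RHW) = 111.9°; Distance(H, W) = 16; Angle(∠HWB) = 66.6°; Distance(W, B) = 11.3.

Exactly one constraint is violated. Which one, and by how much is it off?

Distance(W, B) = 11.3 — off by 5.70.

Z = (0.00, 0.00) ✓; ZG at 83.60° ✓; |ZG| = 8.100 ✓; ∠ZGD = 44.40° ✓; |GD| = 17.10 ✓; ∠GDR = 108.8° ✓; |DR| = 13.20 ✓; ∠(DR, RH) = 90.00° ✓; |RH| = 18.30 ✓; ∠RHW = 111.9° ✓; |HW| = 16.00 ✓; ∠HWB = 66.60° ✓; |WB| = 5.600 ✗.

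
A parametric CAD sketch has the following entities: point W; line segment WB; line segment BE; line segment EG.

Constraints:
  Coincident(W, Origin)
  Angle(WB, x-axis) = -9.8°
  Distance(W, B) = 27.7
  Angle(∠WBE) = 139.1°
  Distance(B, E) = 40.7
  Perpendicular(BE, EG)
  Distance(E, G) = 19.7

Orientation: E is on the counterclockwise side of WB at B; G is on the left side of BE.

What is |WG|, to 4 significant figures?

61.66

W is at the origin; WB runs at -9.8° with length 27.7, so B = 27.7·(cos -9.8°, sin -9.8°) = (27.30, -4.715). ∠WBE = 139.1°, so BE runs at -9.8° + (180° − 139.1°) = 31.10° from the x-axis; with |BE| = 40.7, E = B + 40.7·(cos 31.10°, sin 31.10°) = (62.15, 16.31). The perpendicularity gives EG at right angles to BE; with |EG| = 19.7 on the left of BE, G = E + 19.7·(-0.5165, 0.8563) = (51.97, 33.18). Then |WG| = |G − W| = 61.66.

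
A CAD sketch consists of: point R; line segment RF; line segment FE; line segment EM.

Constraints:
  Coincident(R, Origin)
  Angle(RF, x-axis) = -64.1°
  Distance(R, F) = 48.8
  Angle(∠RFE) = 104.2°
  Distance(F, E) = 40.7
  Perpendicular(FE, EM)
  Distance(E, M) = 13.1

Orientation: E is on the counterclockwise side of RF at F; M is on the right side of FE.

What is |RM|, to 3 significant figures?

80.1

R is at the origin; RF runs at -64.1° with length 48.8, so F = 48.8·(cos -64.1°, sin -64.1°) = (21.3, -43.9). ∠RFE = 104.2°, so FE runs at -64.1° + (180° − 104.2°) = 11.7° from the x-axis; with |FE| = 40.7, E = F + 40.7·(cos 11.7°, sin 11.7°) = (61.2, -35.6). FE is perpendicular to EM; with |EM| = 13.1 on the right of FE, M = E + 13.1·(0.203, -0.979) = (63.8, -48.5). Then |RM| = |M − R| = 80.1.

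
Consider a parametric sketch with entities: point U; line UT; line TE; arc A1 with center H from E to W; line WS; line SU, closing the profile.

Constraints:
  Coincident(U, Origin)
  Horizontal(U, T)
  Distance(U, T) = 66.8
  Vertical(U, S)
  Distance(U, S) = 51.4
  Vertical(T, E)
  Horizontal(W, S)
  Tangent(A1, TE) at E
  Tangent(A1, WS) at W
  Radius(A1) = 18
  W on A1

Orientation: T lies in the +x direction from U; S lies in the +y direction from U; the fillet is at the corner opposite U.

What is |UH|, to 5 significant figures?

59.135

U is at the origin; UT is horizontal with |UT| = 66.8 and T on the +x side, so T = (66.800, 0.0000). U and S share the same x with |US| = 51.4 and S on the +y side, so S = (0.0000, 51.400). The virtual corner opposite U is at (66.800, 51.400). Tangency of A1 to TE means the radius HE is perpendicular to TE and A1 meets WS tangentially, so HW is at right angles to WS, with radius 18.0, so the center H sits 18.0 in from both sides at H = (48.800, 33.400). Then |UH| = |H − U| = 59.135.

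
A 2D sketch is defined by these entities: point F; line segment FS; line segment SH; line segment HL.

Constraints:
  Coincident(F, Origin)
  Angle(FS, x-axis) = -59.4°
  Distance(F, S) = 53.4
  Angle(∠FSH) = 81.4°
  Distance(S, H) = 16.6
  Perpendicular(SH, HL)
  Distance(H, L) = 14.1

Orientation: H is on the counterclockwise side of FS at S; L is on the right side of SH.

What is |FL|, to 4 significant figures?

67.45

∠FSH = 81.4°, so SH runs at -59.4° + (180° − 81.4°) = 39.20° from the x-axis; with |SH| = 16.6, H = S + 16.6·(cos 39.20°, sin 39.20°) = (40.05, -35.47). SH is perpendicular to HL; with |HL| = 14.1 on the right of SH, L = H + 14.1·(0.6320, -0.7749) = (48.96, -46.40). Then |FL| = |L − F| = 67.45.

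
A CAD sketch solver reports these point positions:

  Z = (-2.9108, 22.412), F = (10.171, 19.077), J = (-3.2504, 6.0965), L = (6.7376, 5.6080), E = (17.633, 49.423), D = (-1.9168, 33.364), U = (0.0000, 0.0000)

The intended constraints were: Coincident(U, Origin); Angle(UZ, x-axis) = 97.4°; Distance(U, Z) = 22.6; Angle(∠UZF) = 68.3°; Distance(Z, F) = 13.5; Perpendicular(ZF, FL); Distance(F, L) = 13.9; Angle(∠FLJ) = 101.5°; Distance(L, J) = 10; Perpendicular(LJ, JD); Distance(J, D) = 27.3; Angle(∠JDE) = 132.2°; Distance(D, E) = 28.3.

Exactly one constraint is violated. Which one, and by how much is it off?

Distance(D, E) = 28.3 — off by 3.00.

U = (0.00, 0.00) ✓; UZ at 97.40° ✓; |UZ| = 22.60 ✓; ∠UZF = 68.30° ✓; |ZF| = 13.50 ✓; ∠(ZF, FL) = 90.00° ✓; |FL| = 13.90 ✓; ∠FLJ = 101.5° ✓; |LJ| = 10.00 ✓; ∠(LJ, JD) = 90.00° ✓; |JD| = 27.30 ✓; ∠JDE = 132.2° ✓; |DE| = 25.30 ✗.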